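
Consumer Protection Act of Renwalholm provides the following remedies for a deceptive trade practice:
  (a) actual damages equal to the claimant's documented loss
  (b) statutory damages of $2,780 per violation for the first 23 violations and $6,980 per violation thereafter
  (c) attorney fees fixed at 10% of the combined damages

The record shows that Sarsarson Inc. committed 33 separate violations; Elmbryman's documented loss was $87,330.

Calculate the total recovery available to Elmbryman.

First 23 violations: 23 × $2,780 = $63,940
Remaining violations: (33 − 23) × $6,980 = $69,800
Statutory damages: $63,940 + $69,800 = $133,740
Combined damages: $87,330 + $133,740 = $221,070
Attorney fees: 10% of $221,070 = $22,107
Total recovery: $221,070 + $22,107 = $243,177

$243,177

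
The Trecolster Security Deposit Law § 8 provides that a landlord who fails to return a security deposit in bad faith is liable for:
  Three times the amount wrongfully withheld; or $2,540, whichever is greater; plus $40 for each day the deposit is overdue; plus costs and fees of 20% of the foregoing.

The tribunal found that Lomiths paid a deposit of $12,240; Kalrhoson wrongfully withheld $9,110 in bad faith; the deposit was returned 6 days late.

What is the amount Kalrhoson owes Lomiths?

Trebled: 3 × $9,110 = $27,330
Minimum $2,540: $27,330 meets the minimum, no increase.
Late-return penalty: 6 × $40 = $240
Damages plus late penalty: $27,330 + $240 = $27,570
Costs and fees: 20% of $27,570 = $5,514
Total recovery: $27,570 + $5,514 = $33,084

$33,084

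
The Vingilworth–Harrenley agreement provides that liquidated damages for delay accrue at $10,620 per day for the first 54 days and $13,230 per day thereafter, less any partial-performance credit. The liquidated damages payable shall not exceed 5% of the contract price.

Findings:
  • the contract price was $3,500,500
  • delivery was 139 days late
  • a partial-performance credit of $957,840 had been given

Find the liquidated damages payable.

First 54 days: 54 × $10,620 = $573,480
Remaining days: (139 − 54) × $13,230 = $1,124,550
Accrued per-day damages: $573,480 + $1,124,550 = $1,698,030
Less partial-performance credit: $1,698,030 − $957,840 = $740,190
Cap: 5% of $3,500,500 = $175,025
Cap at $175,025: $740,190 exceeds the cap → $175,025

$175,025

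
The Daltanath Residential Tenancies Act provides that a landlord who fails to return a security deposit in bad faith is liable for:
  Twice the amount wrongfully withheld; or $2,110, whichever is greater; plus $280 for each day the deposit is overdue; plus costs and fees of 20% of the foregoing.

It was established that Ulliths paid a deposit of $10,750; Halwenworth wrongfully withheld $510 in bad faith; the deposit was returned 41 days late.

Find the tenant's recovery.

Doubled: 2 × $510 = $1,020
Minimum $2,110: $1,020 is below the minimum → $2,110
Late-return penalty: 41 × $280 = $11,480
Damages plus late penalty: $2,110 + $11,480 = $13,590
Costs and fees: 20% of $13,590 = $2,718
Total recovery: $13,590 + $2,718 = $16,308

$16,308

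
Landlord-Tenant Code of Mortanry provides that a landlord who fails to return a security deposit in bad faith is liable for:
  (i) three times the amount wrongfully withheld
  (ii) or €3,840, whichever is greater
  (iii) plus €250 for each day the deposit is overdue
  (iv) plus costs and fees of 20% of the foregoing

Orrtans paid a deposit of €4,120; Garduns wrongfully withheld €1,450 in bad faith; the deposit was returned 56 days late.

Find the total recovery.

Trebled: 3 × €1,450 = €4,350
Minimum €3,840: €4,350 meets the minimum, no increase.
Late-return penalty: 56 × €250 = €14,000
Damages plus late penalty: €4,350 + €14,000 = €18,350
Costs and fees: 20% of €18,350 = €3,670
Total recovery: €18,350 + €3,670 = €22,020

€22,020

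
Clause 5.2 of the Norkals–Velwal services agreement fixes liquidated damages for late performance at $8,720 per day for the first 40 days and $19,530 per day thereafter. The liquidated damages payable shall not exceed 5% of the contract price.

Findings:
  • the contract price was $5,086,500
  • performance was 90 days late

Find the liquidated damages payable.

First 40 days: 40 × $8,720 = $348,800
Remaining days: (90 − 40) × $19,530 = $976,500
Accrued per-day damages: $348,800 + $976,500 = $1,325,300
Cap: 5% of $5,086,500 = $254,325
Cap at $254,325: $1,325,300 exceeds the cap → $254,325

$254,325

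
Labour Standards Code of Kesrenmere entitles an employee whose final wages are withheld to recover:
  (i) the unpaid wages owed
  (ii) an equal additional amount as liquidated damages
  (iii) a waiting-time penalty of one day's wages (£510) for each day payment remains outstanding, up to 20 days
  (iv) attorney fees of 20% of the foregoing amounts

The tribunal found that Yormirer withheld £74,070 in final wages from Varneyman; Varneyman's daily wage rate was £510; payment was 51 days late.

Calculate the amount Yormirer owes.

£190,008

Liquidated damages (equal amount): £74,070
Penalty days: min(51, 20) = 20
Waiting-time penalty: 20 × £510 = £10,200
Subtotal: £74,070 + £74,070 + £10,200 = £158,340
Attorney fees: 20% of £158,340 = £31,668
Total award: £158,340 + £31,668 = £190,008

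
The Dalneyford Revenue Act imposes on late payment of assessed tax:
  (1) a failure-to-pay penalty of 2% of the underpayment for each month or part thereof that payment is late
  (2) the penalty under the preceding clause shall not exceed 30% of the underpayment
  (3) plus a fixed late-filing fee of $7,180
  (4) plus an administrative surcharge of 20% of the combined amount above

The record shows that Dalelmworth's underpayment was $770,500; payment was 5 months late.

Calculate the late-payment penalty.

Accrued rate: 2% × 5 = 10%, capped at 30% → 10%
Failure-to-pay penalty: 10% of $770,500 = $77,050
Penalty before surcharge: $77,050 + $7,180 = $84,230
Administrative surcharge: 20% of $84,230 = $16,846
Total penalty: $84,230 + $16,846 = $101,076

$101,076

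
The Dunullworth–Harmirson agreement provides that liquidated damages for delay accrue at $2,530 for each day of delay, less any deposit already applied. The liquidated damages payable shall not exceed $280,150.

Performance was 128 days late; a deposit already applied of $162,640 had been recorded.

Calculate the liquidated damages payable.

$161,200

Per-day damages: 128 × $2,530 = $323,840
Less deposit already applied: $323,840 − $162,640 = $161,200
Cap at $280,150: $161,200 is within the cap, no reduction.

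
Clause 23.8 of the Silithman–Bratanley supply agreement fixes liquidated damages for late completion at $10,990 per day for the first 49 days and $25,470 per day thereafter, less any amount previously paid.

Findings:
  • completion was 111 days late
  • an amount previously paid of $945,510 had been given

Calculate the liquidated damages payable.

$1,172,140

First 49 days: 49 × $10,990 = $538,510
Remaining days: (111 − 49) × $25,470 = $1,579,140
Accrued per-day damages: $538,510 + $1,579,140 = $2,117,650
Less amount previously paid: $2,117,650 − $945,510 = $1,172,140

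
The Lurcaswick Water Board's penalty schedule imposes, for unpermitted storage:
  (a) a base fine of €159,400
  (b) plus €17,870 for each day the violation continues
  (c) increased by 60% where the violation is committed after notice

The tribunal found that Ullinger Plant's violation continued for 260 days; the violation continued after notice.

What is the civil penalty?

€7,688,960

Per-day component: 260 × €17,870 = €4,646,200
Base plus per-day: €159,400 + €4,646,200 = €4,805,600
Enhancement: 60% of €4,805,600 = €2,883,360
Enhanced fine: €4,805,600 + €2,883,360 = €7,688,960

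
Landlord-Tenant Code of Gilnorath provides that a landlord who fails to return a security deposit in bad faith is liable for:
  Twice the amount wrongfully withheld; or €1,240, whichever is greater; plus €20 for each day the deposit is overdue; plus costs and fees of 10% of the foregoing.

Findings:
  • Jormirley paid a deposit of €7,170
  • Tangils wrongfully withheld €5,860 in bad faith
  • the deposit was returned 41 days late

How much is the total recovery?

Doubled: 2 × €5,860 = €11,720
Minimum €1,240: €11,720 meets the minimum, no increase.
Late-return penalty: 41 × €20 = €820
Damages plus late penalty: €11,720 + €820 = €12,540
Costs and fees: 10% of €12,540 = €1,254
Total recovery: €12,540 + €1,254 = €13,794

€13,794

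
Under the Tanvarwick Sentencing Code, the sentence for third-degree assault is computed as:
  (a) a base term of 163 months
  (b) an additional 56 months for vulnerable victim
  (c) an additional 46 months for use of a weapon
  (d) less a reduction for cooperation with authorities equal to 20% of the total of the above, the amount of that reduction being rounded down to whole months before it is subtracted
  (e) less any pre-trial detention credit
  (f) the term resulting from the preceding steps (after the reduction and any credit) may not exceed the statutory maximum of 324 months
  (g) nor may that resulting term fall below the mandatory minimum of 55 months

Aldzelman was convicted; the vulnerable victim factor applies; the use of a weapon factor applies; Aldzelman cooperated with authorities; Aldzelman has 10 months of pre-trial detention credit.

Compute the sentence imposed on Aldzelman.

Vulnerable victim enhancement: +56 months
Use of a weapon enhancement: +46 months
Adjusted term: 163 months + 56 months + 46 months = 265 months
Cooperation with authorities reduction: 20% of 265 months = 53 months (rounded down)
After reduction: 265 − 53 = 212 months
Less pre-trial detention credit: 212 months − 10 months = 202 months
Cap at 324 months: 202 months is within the cap, no reduction.
Minimum 55 months: 202 months meets the minimum, no increase.

202 months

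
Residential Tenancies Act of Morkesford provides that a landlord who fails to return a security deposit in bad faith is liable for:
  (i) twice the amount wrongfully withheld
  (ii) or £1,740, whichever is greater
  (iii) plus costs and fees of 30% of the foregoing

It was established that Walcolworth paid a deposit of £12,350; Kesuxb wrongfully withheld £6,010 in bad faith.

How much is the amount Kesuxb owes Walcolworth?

£15,626

Doubled: 2 × £6,010 = £12,020
Minimum £1,740: £12,020 meets the minimum, no increase.
Costs and fees: 30% of £12,020 = £3,606
Total recovery: £12,020 + £3,606 = £15,626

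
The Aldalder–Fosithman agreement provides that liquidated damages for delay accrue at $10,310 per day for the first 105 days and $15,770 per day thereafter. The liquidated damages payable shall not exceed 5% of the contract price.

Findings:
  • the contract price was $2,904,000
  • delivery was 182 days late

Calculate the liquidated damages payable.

First 105 days: 105 × $10,310 = $1,082,550
Remaining days: (182 − 105) × $15,770 = $1,214,290
Accrued per-day damages: $1,082,550 + $1,214,290 = $2,296,840
Cap: 5% of $2,904,000 = $145,200
Cap at $145,200: $2,296,840 exceeds the cap → $145,200

$145,200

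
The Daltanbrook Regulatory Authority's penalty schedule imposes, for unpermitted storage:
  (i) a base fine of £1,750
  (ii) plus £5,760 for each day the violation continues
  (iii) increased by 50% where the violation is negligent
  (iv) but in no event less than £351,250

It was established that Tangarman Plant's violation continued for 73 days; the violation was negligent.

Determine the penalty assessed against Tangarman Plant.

Per-day component: 73 × £5,760 = £420,480
Base plus per-day: £1,750 + £420,480 = £422,230
Enhancement: 50% of £422,230 = £211,115
Enhanced fine: £422,230 + £211,115 = £633,345
Minimum £351,250: £633,345 meets the minimum, no increase.

Civil penalty: £633,345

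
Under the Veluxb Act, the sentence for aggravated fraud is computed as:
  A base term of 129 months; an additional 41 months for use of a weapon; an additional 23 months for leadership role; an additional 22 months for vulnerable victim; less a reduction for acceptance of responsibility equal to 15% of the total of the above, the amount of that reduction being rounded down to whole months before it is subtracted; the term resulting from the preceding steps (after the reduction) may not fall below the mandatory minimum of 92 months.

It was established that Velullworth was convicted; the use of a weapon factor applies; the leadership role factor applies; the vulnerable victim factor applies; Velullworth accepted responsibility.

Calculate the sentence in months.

Use of a weapon enhancement: +41 months
Leadership role enhancement: +23 months
Vulnerable victim enhancement: +22 months
Adjusted term: 129 months + 41 months + 23 months + 22 months = 215 months
Acceptance of responsibility reduction: 15% of 215 months = 32 months (rounded down)
After reduction: 215 − 32 = 183 months
Minimum 92 months: 183 months meets the minimum, no increase.

183 months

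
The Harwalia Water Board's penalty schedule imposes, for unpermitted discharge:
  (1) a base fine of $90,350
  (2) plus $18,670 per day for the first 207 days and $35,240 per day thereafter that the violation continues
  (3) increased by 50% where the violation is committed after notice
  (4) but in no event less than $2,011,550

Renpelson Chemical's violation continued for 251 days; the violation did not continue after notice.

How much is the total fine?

$5,505,600

First 207 days: 207 × $18,670 = $3,864,690
Remaining days: (251 − 207) × $35,240 = $1,550,560
Per-day component: $3,864,690 + $1,550,560 = $5,415,250
Base plus per-day: $90,350 + $5,415,250 = $5,505,600
The violation did not continue after notice: no 50% increase.
Minimum $2,011,550: $5,505,600 meets the minimum, no increase.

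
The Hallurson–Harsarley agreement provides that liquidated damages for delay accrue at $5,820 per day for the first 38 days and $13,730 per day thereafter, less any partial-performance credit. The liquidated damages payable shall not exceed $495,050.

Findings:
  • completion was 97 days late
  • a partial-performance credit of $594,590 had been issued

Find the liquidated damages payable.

$436,640

First 38 days: 38 × $5,820 = $221,160
Remaining days: (97 − 38) × $13,730 = $810,070
Accrued per-day damages: $221,160 + $810,070 = $1,031,230
Less partial-performance credit: $1,031,230 − $594,590 = $436,640
Cap at $495,050: $436,640 is within the cap, no reduction.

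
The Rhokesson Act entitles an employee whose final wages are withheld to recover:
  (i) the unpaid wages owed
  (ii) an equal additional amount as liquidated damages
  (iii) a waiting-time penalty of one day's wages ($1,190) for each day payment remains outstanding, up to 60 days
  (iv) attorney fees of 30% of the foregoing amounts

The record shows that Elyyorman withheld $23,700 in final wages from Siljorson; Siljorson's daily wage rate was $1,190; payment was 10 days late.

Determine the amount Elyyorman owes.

$77,090

Liquidated damages (equal amount): $23,700
Penalty days: min(10, 60) = 10
Waiting-time penalty: 10 × $1,190 = $11,900
Subtotal: $23,700 + $23,700 + $11,900 = $59,300
Attorney fees: 30% of $59,300 = $17,790
Total award: $59,300 + $17,790 = $77,090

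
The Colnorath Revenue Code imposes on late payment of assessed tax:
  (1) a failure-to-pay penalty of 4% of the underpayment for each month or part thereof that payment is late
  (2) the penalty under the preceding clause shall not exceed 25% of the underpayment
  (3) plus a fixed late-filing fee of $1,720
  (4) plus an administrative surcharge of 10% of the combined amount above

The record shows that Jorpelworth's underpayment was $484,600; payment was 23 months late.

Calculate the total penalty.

$135,157

Accrued rate: 4% × 23 = 92%, capped at 25% → 25%
Failure-to-pay penalty: 25% of $484,600 = $121,150
Penalty before surcharge: $121,150 + $1,720 = $122,870
Administrative surcharge: 10% of $122,870 = $12,287
Total penalty: $122,870 + $12,287 = $135,157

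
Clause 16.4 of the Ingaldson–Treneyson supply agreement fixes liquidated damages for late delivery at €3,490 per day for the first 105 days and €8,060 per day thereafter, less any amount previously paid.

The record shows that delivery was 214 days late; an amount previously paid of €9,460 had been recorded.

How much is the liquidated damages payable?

Liquidated damages: €1,235,530

First 105 days: 105 × €3,490 = €366,450
Remaining days: (214 − 105) × €8,060 = €878,540
Accrued per-day damages: €366,450 + €878,540 = €1,244,990
Less amount previously paid: €1,244,990 − €9,460 = €1,235,530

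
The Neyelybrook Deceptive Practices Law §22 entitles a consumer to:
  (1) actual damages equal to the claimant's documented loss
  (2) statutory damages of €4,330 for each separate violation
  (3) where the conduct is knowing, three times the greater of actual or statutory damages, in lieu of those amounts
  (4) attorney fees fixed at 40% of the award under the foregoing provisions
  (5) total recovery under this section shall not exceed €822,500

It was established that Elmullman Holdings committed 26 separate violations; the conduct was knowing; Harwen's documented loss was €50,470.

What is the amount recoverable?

€472,836

Statutory damages: 26 × €4,330 = €112,580
Greater of actual damages (€50,470) or statutory damages (€112,580): €112,580
Trebled: 3 × €112,580 = €337,740
Attorney fees: 40% of €337,740 = €135,096
Total before cap: €337,740 + €135,096 = €472,836
Cap at €822,500: €472,836 is within the cap, no reduction.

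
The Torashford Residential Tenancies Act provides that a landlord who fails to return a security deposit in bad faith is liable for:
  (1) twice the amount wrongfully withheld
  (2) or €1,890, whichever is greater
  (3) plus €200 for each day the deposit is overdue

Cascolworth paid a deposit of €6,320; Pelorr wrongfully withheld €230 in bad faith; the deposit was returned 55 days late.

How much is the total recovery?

€12,890

Doubled: 2 × €230 = €460
Minimum €1,890: €460 is below the minimum → €1,890
Late-return penalty: 55 × €200 = €11,000
Damages plus late penalty: €1,890 + €11,000 = €12,890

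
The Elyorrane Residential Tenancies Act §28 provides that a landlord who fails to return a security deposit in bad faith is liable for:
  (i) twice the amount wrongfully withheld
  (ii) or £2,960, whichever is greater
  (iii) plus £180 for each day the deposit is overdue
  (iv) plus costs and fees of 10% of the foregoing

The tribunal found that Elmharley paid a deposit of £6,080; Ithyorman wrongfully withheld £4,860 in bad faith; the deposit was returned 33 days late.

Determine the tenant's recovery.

Doubled: 2 × £4,860 = £9,720
Minimum £2,960: £9,720 meets the minimum, no increase.
Late-return penalty: 33 × £180 = £5,940
Damages plus late penalty: £9,720 + £5,940 = £15,660
Costs and fees: 10% of £15,660 = £1,566
Total recovery: £15,660 + £1,566 = £17,226

£17,226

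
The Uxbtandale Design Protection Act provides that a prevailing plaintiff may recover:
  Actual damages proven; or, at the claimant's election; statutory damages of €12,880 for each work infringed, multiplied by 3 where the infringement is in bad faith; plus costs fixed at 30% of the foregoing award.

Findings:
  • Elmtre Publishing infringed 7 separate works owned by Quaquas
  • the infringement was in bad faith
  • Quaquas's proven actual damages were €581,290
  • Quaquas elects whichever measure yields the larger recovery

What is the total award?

Award: €755,677

Statutory damages: 7 × €12,880 = €90,160
Trebled: 3 × €90,160 = €270,480
Greater of actual damages (€581,290) or enhanced statutory damages (€270,480): €581,290
Costs: 30% of €581,290 = €174,387
Award plus costs: €581,290 + €174,387 = €755,677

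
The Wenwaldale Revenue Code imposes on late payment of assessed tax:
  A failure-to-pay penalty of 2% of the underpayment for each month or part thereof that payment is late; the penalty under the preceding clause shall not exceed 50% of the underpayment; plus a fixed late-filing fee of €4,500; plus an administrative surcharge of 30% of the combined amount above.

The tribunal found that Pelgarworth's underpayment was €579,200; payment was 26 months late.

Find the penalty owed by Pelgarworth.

€382,330

Accrued rate: 2% × 26 = 52%, capped at 50% → 50%
Failure-to-pay penalty: 50% of €579,200 = €289,600
Penalty before surcharge: €289,600 + €4,500 = €294,100
Administrative surcharge: 30% of €294,100 = €88,230
Total penalty: €294,100 + €88,230 = €382,330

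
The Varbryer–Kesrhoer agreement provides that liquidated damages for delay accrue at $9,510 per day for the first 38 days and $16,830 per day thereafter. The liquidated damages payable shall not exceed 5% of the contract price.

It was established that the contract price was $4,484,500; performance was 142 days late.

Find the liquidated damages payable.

First 38 days: 38 × $9,510 = $361,380
Remaining days: (142 − 38) × $16,830 = $1,750,320
Accrued per-day damages: $361,380 + $1,750,320 = $2,111,700
Cap: 5% of $4,484,500 = $224,225
Cap at $224,225: $2,111,700 exceeds the cap → $224,225

$224,225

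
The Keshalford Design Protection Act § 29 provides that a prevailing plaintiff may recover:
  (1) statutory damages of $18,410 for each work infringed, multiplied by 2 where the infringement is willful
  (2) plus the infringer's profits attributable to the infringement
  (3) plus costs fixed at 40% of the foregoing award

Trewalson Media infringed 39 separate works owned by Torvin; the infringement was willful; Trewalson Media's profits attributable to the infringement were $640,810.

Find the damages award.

Statutory damages: 39 × $18,410 = $717,990
Doubled: 2 × $717,990 = $1,435,980
Combined award: $1,435,980 + $640,810 = $2,076,790
Costs: 40% of $2,076,790 = $830,716
Award plus costs: $2,076,790 + $830,716 = $2,907,506

$2,907,506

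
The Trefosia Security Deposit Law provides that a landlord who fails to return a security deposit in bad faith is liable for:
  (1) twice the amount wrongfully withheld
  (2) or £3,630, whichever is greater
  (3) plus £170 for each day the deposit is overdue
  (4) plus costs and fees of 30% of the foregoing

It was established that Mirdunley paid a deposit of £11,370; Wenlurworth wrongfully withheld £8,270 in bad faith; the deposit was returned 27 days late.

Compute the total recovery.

Doubled: 2 × £8,270 = £16,540
Minimum £3,630: £16,540 meets the minimum, no increase.
Late-return penalty: 27 × £170 = £4,590
Damages plus late penalty: £16,540 + £4,590 = £21,130
Costs and fees: 30% of £21,130 = £6,339
Total recovery: £21,130 + £6,339 = £27,469

Recovery: £27,469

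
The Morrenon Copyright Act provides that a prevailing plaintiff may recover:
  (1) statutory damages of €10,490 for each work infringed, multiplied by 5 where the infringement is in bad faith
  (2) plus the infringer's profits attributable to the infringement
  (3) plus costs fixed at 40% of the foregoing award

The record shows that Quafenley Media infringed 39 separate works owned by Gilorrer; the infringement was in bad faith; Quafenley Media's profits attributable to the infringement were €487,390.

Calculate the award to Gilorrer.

€3,546,116

Statutory damages: 39 × €10,490 = €409,110
Multiplied by 5: 5 × €409,110 = €2,045,550
Combined award: €2,045,550 + €487,390 = €2,532,940
Costs: 40% of €2,532,940 = €1,013,176
Award plus costs: €2,532,940 + €1,013,176 = €3,546,116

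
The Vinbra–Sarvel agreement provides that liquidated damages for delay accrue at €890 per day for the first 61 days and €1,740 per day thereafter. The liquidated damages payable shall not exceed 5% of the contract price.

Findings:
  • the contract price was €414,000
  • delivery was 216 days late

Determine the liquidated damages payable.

€20,700

First 61 days: 61 × €890 = €54,290
Remaining days: (216 − 61) × €1,740 = €269,700
Accrued per-day damages: €54,290 + €269,700 = €323,990
Cap: 5% of €414,000 = €20,700
Cap at €20,700: €323,990 exceeds the cap → €20,700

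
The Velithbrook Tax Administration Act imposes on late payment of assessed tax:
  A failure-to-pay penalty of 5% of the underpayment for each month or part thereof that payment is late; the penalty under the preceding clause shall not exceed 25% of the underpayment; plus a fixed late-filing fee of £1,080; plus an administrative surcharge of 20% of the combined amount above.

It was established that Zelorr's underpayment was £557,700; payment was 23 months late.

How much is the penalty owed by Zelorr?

Penalty: £168,606

Accrued rate: 5% × 23 = 115%, capped at 25% → 25%
Failure-to-pay penalty: 25% of £557,700 = £139,425
Penalty before surcharge: £139,425 + £1,080 = £140,505
Administrative surcharge: 20% of £140,505 = £28,101
Total penalty: £140,505 + £28,101 = £168,606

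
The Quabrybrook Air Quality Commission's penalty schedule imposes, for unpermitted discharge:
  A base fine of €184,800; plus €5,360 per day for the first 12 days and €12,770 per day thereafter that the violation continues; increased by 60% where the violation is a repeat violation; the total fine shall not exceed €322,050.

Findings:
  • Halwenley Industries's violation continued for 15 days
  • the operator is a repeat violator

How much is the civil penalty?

First 12 days: 12 × €5,360 = €64,320
Remaining days: (15 − 12) × €12,770 = €38,310
Per-day component: €64,320 + €38,310 = €102,630
Base plus per-day: €184,800 + €102,630 = €287,430
Enhancement: 60% of €287,430 = €172,458
Enhanced fine: €287,430 + €172,458 = €459,888
Cap at €322,050: €459,888 exceeds the cap → €322,050

€322,050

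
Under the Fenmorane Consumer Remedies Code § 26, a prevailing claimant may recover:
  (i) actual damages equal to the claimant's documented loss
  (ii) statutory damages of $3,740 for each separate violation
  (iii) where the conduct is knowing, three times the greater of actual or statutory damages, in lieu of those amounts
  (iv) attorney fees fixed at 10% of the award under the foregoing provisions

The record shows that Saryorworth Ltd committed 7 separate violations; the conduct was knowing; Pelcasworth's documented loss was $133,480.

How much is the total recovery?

$440,484

Statutory damages: 7 × $3,740 = $26,180
Greater of actual damages ($133,480) or statutory damages ($26,180): $133,480
Trebled: 3 × $133,480 = $400,440
Attorney fees: 10% of $400,440 = $40,044
Total recovery: $400,440 + $40,044 = $440,484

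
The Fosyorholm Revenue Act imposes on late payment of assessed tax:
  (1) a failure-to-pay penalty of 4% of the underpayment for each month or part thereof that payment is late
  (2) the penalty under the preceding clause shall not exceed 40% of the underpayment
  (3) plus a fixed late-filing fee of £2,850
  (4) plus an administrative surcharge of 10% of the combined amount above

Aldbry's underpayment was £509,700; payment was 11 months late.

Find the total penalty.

Accrued rate: 4% × 11 = 44%, capped at 40% → 40%
Failure-to-pay penalty: 40% of £509,700 = £203,880
Penalty before surcharge: £203,880 + £2,850 = £206,730
Administrative surcharge: 10% of £206,730 = £20,673
Total penalty: £206,730 + £20,673 = £227,403

£227,403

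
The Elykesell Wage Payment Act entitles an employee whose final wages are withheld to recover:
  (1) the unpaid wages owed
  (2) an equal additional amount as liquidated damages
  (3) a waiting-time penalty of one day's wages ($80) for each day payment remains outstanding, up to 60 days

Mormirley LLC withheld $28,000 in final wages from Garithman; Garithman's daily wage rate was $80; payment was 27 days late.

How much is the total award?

$58,160

Liquidated damages (equal amount): $28,000
Penalty days: min(27, 60) = 27
Waiting-time penalty: 27 × $80 = $2,160
Total award: $28,000 + $28,000 + $2,160 = $58,160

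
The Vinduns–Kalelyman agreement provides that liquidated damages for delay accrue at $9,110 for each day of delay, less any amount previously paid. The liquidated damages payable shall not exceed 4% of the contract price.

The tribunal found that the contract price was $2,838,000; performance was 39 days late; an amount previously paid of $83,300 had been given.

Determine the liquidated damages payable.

Per-day damages: 39 × $9,110 = $355,290
Less amount previously paid: $355,290 − $83,300 = $271,990
Cap: 4% of $2,838,000 = $113,520
Cap at $113,520: $271,990 exceeds the cap → $113,520

$113,520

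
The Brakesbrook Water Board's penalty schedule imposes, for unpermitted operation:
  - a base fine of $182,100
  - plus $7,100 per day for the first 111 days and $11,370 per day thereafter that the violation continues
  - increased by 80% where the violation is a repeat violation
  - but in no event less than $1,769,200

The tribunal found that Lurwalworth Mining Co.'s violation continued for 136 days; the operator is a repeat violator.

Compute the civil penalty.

Civil penalty: $2,258,010

First 111 days: 111 × $7,100 = $788,100
Remaining days: (136 − 111) × $11,370 = $284,250
Per-day component: $788,100 + $284,250 = $1,072,350
Base plus per-day: $182,100 + $1,072,350 = $1,254,450
Enhancement: 80% of $1,254,450 = $1,003,560
Enhanced fine: $1,254,450 + $1,003,560 = $2,258,010
Minimum $1,769,200: $2,258,010 meets the minimum, no increase.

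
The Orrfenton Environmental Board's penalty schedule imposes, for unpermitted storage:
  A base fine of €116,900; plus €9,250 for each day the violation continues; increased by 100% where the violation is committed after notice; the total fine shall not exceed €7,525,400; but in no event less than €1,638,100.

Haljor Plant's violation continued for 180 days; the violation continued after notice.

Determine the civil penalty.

Civil penalty: €3,563,800

Per-day component: 180 × €9,250 = €1,665,000
Base plus per-day: €116,900 + €1,665,000 = €1,781,900
Enhancement: 100% of €1,781,900 = €1,781,900
Enhanced fine: €1,781,900 + €1,781,900 = €3,563,800
Cap at €7,525,400: €3,563,800 is within the cap, no reduction.
Minimum €1,638,100: €3,563,800 meets the minimum, no increase.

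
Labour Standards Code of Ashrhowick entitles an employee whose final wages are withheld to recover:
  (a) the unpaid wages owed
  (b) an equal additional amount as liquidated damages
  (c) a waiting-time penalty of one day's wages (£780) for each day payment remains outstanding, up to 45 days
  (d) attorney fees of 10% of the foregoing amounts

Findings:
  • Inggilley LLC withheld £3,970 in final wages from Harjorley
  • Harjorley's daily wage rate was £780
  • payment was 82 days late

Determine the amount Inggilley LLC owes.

£47,344

Liquidated damages (equal amount): £3,970
Penalty days: min(82, 45) = 45
Waiting-time penalty: 45 × £780 = £35,100
Subtotal: £3,970 + £3,970 + £35,100 = £43,040
Attorney fees: 10% of £43,040 = £4,304
Total award: £43,040 + £4,304 = £47,344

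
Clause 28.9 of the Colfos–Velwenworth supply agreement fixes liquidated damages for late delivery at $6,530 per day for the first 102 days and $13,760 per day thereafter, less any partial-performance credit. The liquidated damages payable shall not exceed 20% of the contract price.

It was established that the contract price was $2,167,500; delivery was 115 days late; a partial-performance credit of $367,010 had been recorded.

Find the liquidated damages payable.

$433,500

First 102 days: 102 × $6,530 = $666,060
Remaining days: (115 − 102) × $13,760 = $178,880
Accrued per-day damages: $666,060 + $178,880 = $844,940
Less partial-performance credit: $844,940 − $367,010 = $477,930
Cap: 20% of $2,167,500 = $433,500
Cap at $433,500: $477,930 exceeds the cap → $433,500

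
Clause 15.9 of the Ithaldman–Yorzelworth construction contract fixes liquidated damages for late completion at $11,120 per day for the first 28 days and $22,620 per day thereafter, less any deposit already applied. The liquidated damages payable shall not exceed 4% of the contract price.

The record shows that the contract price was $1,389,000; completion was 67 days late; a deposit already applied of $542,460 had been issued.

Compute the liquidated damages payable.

Liquidated damages: $55,560

First 28 days: 28 × $11,120 = $311,360
Remaining days: (67 − 28) × $22,620 = $882,180
Accrued per-day damages: $311,360 + $882,180 = $1,193,540
Less deposit already applied: $1,193,540 − $542,460 = $651,080
Cap: 4% of $1,389,000 = $55,560
Cap at $55,560: $651,080 exceeds the cap → $55,560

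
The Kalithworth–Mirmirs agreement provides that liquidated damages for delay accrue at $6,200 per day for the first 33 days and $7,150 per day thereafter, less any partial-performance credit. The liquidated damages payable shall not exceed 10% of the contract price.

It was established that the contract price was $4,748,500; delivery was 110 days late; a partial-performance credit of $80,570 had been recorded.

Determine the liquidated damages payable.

$474,850

First 33 days: 33 × $6,200 = $204,600
Remaining days: (110 − 33) × $7,150 = $550,550
Accrued per-day damages: $204,600 + $550,550 = $755,150
Less partial-performance credit: $755,150 − $80,570 = $674,580
Cap: 10% of $4,748,500 = $474,850
Cap at $474,850: $674,580 exceeds the cap → $474,850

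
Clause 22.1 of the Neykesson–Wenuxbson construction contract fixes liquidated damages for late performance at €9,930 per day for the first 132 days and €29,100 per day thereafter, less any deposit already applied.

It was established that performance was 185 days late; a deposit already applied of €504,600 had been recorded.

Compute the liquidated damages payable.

First 132 days: 132 × €9,930 = €1,310,760
Remaining days: (185 − 132) × €29,100 = €1,542,300
Accrued per-day damages: €1,310,760 + €1,542,300 = €2,853,060
Less deposit already applied: €2,853,060 − €504,600 = €2,348,460

€2,348,460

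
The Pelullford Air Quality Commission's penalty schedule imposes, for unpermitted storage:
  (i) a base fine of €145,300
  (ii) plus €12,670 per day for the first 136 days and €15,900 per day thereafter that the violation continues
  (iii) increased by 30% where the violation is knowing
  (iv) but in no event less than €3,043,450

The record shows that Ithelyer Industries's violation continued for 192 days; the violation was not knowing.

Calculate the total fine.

First 136 days: 136 × €12,670 = €1,723,120
Remaining days: (192 − 136) × €15,900 = €890,400
Per-day component: €1,723,120 + €890,400 = €2,613,520
Base plus per-day: €145,300 + €2,613,520 = €2,758,820
The violation was not knowing: no 30% increase.
Minimum €3,043,450: €2,758,820 is below the minimum → €3,043,450

€3,043,450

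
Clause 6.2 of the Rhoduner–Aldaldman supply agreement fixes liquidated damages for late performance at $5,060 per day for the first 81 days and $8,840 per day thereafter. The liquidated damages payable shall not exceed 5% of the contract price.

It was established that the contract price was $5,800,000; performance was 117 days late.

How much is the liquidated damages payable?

First 81 days: 81 × $5,060 = $409,860
Remaining days: (117 − 81) × $8,840 = $318,240
Accrued per-day damages: $409,860 + $318,240 = $728,100
Cap: 5% of $5,800,000 = $290,000
Cap at $290,000: $728,100 exceeds the cap → $290,000

$290,000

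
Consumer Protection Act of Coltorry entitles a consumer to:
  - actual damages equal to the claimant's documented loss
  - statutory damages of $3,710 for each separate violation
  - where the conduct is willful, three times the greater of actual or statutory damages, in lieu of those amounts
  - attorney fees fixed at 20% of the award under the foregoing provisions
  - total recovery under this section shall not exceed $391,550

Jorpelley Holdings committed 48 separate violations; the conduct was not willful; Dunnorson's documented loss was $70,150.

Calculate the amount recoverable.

$297,876

Statutory damages: 48 × $3,710 = $178,080
Conduct not willful: the in-lieu enhancement does not apply.
Actual plus statutory damages: $70,150 + $178,080 = $248,230
Attorney fees: 20% of $248,230 = $49,646
Total before cap: $248,230 + $49,646 = $297,876
Cap at $391,550: $297,876 is within the cap, no reduction.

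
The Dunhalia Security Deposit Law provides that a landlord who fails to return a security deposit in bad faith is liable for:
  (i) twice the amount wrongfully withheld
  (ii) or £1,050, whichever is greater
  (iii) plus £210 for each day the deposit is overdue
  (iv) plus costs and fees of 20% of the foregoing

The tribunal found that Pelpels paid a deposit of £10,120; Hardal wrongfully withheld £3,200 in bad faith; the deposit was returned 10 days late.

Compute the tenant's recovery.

Recovery: £10,200

Doubled: 2 × £3,200 = £6,400
Minimum £1,050: £6,400 meets the minimum, no increase.
Late-return penalty: 10 × £210 = £2,100
Damages plus late penalty: £6,400 + £2,100 = £8,500
Costs and fees: 20% of £8,500 = £1,700
Total recovery: £8,500 + £1,700 = £10,200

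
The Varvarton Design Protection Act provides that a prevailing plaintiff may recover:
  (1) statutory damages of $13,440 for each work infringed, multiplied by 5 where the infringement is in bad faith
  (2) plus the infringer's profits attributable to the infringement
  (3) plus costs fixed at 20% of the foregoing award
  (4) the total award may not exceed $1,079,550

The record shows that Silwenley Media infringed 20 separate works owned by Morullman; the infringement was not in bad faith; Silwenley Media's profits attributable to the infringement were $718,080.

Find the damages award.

Statutory damages: 20 × $13,440 = $268,800
Infringement not in bad faith: no ×5 enhancement.
Combined award: $268,800 + $718,080 = $986,880
Costs: 20% of $986,880 = $197,376
Award plus costs: $986,880 + $197,376 = $1,184,256
Cap at $1,079,550: $1,184,256 exceeds the cap → $1,079,550

$1,079,550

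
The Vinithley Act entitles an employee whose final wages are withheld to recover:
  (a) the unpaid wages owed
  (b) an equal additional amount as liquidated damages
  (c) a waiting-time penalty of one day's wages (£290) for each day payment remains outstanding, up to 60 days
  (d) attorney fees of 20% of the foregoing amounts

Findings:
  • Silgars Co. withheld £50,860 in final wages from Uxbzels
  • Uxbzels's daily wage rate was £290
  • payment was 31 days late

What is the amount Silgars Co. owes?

£132,852

Liquidated damages (equal amount): £50,860
Penalty days: min(31, 60) = 31
Waiting-time penalty: 31 × £290 = £8,990
Subtotal: £50,860 + £50,860 + £8,990 = £110,710
Attorney fees: 20% of £110,710 = £22,142
Total award: £110,710 + £22,142 = £132,852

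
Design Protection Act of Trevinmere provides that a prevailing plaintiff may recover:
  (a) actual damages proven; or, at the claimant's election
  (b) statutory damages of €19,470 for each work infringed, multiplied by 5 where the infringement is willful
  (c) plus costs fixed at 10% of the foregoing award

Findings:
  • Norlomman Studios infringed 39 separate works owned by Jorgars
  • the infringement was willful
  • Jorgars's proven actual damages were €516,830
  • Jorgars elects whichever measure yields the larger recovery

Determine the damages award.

€4,176,315

Statutory damages: 39 × €19,470 = €759,330
Multiplied by 5: 5 × €759,330 = €3,796,650
Greater of actual damages (€516,830) or enhanced statutory damages (€3,796,650): €3,796,650
Costs: 10% of €3,796,650 = €379,665
Award plus costs: €3,796,650 + €379,665 = €4,176,315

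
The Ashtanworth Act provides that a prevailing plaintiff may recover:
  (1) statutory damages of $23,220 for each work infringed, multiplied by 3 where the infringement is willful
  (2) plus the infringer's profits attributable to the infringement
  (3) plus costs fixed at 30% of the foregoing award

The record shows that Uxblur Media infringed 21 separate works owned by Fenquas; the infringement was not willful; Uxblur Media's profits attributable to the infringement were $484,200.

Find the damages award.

Statutory damages: 21 × $23,220 = $487,620
Infringement not willful: no ×3 enhancement.
Combined award: $487,620 + $484,200 = $971,820
Costs: 30% of $971,820 = $291,546
Award plus costs: $971,820 + $291,546 = $1,263,366

$1,263,366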